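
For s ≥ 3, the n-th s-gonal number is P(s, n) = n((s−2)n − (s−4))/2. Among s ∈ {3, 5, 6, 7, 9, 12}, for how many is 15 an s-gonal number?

2

s = 3: P(3, 5) = 15. ✓
s = 5: P(5, 3) = 12 and P(5, 4) = 22; 15 is not s-gonal.
s = 6: P(6, 3) = 15. ✓
s = 7: P(7, 2) = 7 and P(7, 3) = 18; 15 is not s-gonal.
s = 9: P(9, 2) = 9 and P(9, 3) = 24; 15 is not s-gonal.
s = 12: P(12, 2) = 12 and P(12, 3) = 33; 15 is not s-gonal.
Hits: s ∈ {3, 6} → 2.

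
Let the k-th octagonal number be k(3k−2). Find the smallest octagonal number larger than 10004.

Solve n(3n−2) > 10004 for integer n.
The largest n with value ≤ 10004 is 58 (since 9976 ≤ 10004 < 10325), so the first above is n = 59, value 10325.

10325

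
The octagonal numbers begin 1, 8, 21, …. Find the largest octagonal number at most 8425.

8321

Solve n(3n−2) ≤ 8425 for integer n.
n = 53 gives 8321 ≤ 8425, while n = 54 gives 8640 > 8425; so the answer is 8321.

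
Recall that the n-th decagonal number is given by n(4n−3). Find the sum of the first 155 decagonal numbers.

4977050

Σ i(4i−3) = 4Σi² − 3Σi over i = 1..155.
Σi = 12090 and Σi² = 1253330.
4·1253330 − 3·12090 = 4977050.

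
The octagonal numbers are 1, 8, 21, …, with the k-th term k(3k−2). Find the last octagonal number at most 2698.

Solve n(3n−2) ≤ 2698 for integer n.
n = 30 gives 2640 ≤ 2698, while n = 31 gives 2821 > 2698; so the answer is 2640.

2640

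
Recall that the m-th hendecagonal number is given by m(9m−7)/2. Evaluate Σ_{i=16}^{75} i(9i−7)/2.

630390

Σ i(9i−7)/2 = (9Σi² − 7Σi) / 2 over i = 16..75.
Σi = 2850 − 120 = 2730 and Σi² = 143450 − 1240 = 142210.
(9·142210 − 7·2730) / 2 = 1260780/2 = 630390.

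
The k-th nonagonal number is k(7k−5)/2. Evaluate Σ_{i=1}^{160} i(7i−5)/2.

Σ i(7i−5)/2 = (7Σi² − 5Σi) / 2 over i = 1..160.
Σi = 12880 and Σi² = 1378160.
(7·1378160 − 5·12880) / 2 = 9582720/2 = 4791360.

4791360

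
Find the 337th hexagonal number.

226801

337·(2·337 − 1) = 337·673 = 226801.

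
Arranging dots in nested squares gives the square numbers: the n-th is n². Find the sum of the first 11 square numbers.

506

Σ_{i=1}^{11} i² = 11·12·23/6 = 506.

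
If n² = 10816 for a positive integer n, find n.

We need n² = 10816, so n = √10816 = 104.

104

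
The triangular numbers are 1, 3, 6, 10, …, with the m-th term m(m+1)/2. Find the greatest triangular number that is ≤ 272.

Solve n(n+1)/2 ≤ 272 for integer n.
n = 22 gives 253 ≤ 272, while n = 23 gives 276 > 272; so the answer is 253.

253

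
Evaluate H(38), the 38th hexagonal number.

2850

The 38th hexagonal number is n(2n−1) with n = 38.
38·(2·38 − 1) = 38·75 = 2850.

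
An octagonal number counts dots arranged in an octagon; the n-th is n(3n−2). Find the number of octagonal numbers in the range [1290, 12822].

The n-th octagonal number is n(3n−2).
Smallest index with value ≥ 1290: n = 22 (giving 1408).
Largest index with value ≤ 12822: n = 65 (giving 12545).
Indices 22 through 65: 44 terms.

44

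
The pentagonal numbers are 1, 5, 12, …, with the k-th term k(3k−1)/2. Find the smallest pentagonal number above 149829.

150575

Solve n(3n−1)/2 > 149829 for integer n.
The largest n with value ≤ 149829 is 316 (since 149626 ≤ 149829 < 150575), so the first above is n = 317, value 150575.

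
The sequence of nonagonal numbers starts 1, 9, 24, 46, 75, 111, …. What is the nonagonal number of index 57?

11229

57·(7·57 − 5)/2 = 57·394/2 = 57·197 = 11229.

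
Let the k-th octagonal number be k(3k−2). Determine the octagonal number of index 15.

The 15th octagonal number is n(3n−2) with n = 15.
15·(3·15 − 2) = 15·43 = 645.

645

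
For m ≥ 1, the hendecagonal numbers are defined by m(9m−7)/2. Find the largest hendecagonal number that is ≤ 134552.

Solve n(9n−7)/2 ≤ 134552 for integer n.
n = 173 gives 134075 ≤ 134552, while n = 174 gives 135633 > 134552; so the answer is 134075.

134075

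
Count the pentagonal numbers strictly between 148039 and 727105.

The n-th pentagonal number is n(3n−1)/2.
Smallest index with value > 148039: n = 315 (giving 148680).
Largest index with value < 727105: n = 696 (giving 726276).
Indices 315 through 696: 382 terms.

382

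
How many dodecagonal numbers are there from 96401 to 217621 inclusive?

The n-th dodecagonal number is n(5n−4).
Smallest index with value ≥ 96401: n = 140 (giving 97440).
Largest index with value ≤ 217621: n = 209 (giving 217569).
Indices 140 through 209: 70 terms.

70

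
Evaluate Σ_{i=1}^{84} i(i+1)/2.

102340

Σ i(i+1)/2 = (Σi² + Σi) / 2 over i = 1..84.
Σi = 3570 and Σi² = 201110.
(1·201110 + 1·3570) / 2 = 204680/2 = 102340.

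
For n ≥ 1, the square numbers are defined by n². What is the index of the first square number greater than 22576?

151

Solve n² > 22576 for integer n.
The largest n with value ≤ 22576 is 150 (since 22500 ≤ 22576 < 22801), so the first above is n = 151, value 22801.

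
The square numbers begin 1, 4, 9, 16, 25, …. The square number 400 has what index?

20

We need n² = 400, so n = √400 = 20.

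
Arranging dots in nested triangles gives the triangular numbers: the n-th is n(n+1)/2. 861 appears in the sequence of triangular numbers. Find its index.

41

Set n(n+1)/2 = 861, giving n² + n − 1722 = 0.
The discriminant is 1 + 8·861 = 6889, and √6889 = 83.
So n = (-1 + 83) / 2 = 82/2 = 41.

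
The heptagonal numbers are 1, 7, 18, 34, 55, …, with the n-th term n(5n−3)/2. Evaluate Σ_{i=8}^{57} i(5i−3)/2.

Σ i(5i−3)/2 = (5Σi² − 3Σi) / 2 over i = 8..57.
Σi = 1653 − 28 = 1625 and Σi² = 63365 − 140 = 63225.
(5·63225 − 3·1625) / 2 = 311250/2 = 155625.

155625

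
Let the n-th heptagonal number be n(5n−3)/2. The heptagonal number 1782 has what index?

Set n(5n−3)/2 = 1782, giving 5n² − 3n − 3564 = 0.
So n = (3 + 267) / 10 = 270/10 = 27.
Check: 27·(5·27 − 3)/2 = 1782. ✓

27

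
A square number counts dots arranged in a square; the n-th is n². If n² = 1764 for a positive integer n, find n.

42

We need n² = 1764, so n = √1764 = 42.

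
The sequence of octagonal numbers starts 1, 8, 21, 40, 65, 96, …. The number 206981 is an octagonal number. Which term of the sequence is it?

Set n(3n−2) = 206981, giving 3n² − 2n − 206981 = 0.
So n = (2 + 1576) / 6 = 1578/6 = 263.

263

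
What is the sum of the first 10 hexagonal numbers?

715

Σ i(2i−1) = 2Σi² − Σi over i = 1..10.
Σi = 55 and Σi² = 385.
2·385 − 1·55 = 715.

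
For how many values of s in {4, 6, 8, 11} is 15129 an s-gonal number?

1

s = 4: P(4, 123) = 15129. ✓
s = 6: P(6, 87) = 15051 and P(6, 88) = 15400; 15129 is not s-gonal.
s = 8: P(8, 71) = 14981 and P(8, 72) = 15408; 15129 is not s-gonal.
s = 11: P(11, 58) = 14935 and P(11, 59) = 15458; 15129 is not s-gonal.
Hits: s ∈ {4} → 1.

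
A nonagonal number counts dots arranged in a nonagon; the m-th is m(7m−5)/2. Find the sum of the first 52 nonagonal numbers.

Σ i(7i−5)/2 = (7Σi² − 5Σi) / 2 over i = 1..52.
Σi = 1378 and Σi² = 48230.
(7·48230 − 5·1378) / 2 = 330720/2 = 165360.

165360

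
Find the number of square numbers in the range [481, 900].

9

The n-th square number is n².
Smallest index with value ≥ 481: n = 22 (giving 484).
Largest index with value ≤ 900: n = 30 (giving 900).
Indices 22 through 30: 9 terms.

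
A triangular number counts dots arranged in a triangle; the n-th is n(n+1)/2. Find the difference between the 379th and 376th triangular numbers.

1134

379·380/2 = 72010 and 376·377/2 = 70876.
Difference: 72010 − 70876 = 1134.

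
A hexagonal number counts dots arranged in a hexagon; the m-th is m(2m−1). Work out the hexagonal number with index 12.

12·(2·12 − 1) = 12·23 = 276.

276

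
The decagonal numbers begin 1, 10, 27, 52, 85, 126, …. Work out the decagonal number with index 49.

9457

The 49th decagonal number is n(4n−3) with n = 49.
49·(4·49 − 3) = 49·193 = 9457.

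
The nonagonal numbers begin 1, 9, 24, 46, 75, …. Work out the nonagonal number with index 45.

6975

The 45th nonagonal number is n(7n−5)/2 with n = 45.
45·(7·45 − 5)/2 = 45·310/2 = 45·155 = 6975.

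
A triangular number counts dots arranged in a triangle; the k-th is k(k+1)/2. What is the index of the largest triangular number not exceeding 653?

35

Solve n(n+1)/2 ≤ 653 for integer n.
n = 35 gives 630 ≤ 653, while n = 36 gives 666 > 653; so the answer is index 35.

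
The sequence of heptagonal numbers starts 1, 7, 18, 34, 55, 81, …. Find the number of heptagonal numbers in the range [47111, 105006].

68

The n-th heptagonal number is n(5n−3)/2.
Smallest index with value ≥ 47111: n = 138 (giving 47403).
Largest index with value ≤ 105006: n = 205 (giving 104755).
Indices 138 through 205: 68 terms.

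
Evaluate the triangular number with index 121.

The 121st triangular number is n(n+1)/2 with n = 121.
121·122/2 = 14762/2 = 7381.

7381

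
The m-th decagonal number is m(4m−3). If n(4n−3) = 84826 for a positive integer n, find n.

Set n(4n−3) = 84826, giving 4n² − 3n − 84826 = 0.
The discriminant is 9 + 16·84826 = 1357225, and √1357225 = 1165.
So n = (3 + 1165) / 8 = 1168/8 = 146.

146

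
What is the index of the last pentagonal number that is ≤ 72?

Solve n(3n−1)/2 ≤ 72 for integer n.
n = 7 gives 70 ≤ 72, while n = 8 gives 92 > 72; so the answer is index 7.

7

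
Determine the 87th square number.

The 87th square number is n² with n = 87.
87² = 7569.

7569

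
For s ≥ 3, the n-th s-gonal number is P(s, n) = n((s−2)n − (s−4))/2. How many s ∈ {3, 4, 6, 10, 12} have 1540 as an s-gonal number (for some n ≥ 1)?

s = 3: P(3, 55) = 1540. ✓
s = 4: P(4, 39) = 1521 and P(4, 40) = 1600; 1540 is not s-gonal.
s = 6: P(6, 28) = 1540. ✓
s = 10: P(10, 20) = 1540. ✓
s = 12: P(12, 17) = 1377 and P(12, 18) = 1548; 1540 is not s-gonal.
Hits: s ∈ {3, 6, 10} → 3.

3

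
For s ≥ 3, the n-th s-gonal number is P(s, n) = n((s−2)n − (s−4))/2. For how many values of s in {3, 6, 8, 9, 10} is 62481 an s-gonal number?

2

s = 3: P(3, 353) = 62481. ✓
s = 6: P(6, 177) = 62481. ✓
s = 8: P(8, 144) = 61920 and P(8, 145) = 62785; 62481 is not s-gonal.
s = 9: P(9, 133) = 61579 and P(9, 134) = 62511; 62481 is not s-gonal.
s = 10: P(10, 125) = 62125 and P(10, 126) = 63126; 62481 is not s-gonal.
Hits: s ∈ {3, 6} → 2.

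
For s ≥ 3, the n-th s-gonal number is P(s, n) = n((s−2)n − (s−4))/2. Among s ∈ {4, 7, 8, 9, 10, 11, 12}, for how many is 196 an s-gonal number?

s = 4: P(4, 14) = 196. ✓
s = 7: P(7, 9) = 189 and P(7, 10) = 235; 196 is not s-gonal.
s = 8: P(8, 8) = 176 and P(8, 9) = 225; 196 is not s-gonal.
s = 9: P(9, 7) = 154 and P(9, 8) = 204; 196 is not s-gonal.
s = 10: P(10, 7) = 175 and P(10, 8) = 232; 196 is not s-gonal.
s = 11: P(11, 7) = 196. ✓
s = 12: P(12, 6) = 156 and P(12, 7) = 217; 196 is not s-gonal.
Hits: s ∈ {4, 11} → 2.

2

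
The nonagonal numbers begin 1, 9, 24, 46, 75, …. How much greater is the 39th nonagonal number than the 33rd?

39·(7·39 − 5)/2 = 5226 and 33·(7·33 − 5)/2 = 3729.
Difference: 5226 − 3729 = 1497.

1497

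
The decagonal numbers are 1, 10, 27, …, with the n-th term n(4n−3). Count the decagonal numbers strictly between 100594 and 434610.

171

The n-th decagonal number is n(4n−3).
Smallest index with value > 100594: n = 159 (giving 100647).
Largest index with value < 434610: n = 329 (giving 431977).
Indices 159 through 329: 171 terms.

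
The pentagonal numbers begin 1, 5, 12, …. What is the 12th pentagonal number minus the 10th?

12·(3·12 − 1)/2 = 210 and 10·(3·10 − 1)/2 = 145.
Difference: 210 − 145 = 65.

65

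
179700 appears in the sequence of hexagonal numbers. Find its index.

Set n(2n−1) = 179700, giving 2n² − n − 179700 = 0.
So n = (1 + 1199) / 4 = 1200/4 = 300.
Check: 300·(2·300 − 1) = 179700. ✓

300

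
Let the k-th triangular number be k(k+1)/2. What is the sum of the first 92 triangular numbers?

Σ i(i+1)/2 = (Σi² + Σi) / 2 over i = 1..92.
Σi = 4278 and Σi² = 263810.
(1·263810 + 1·4278) / 2 = 268088/2 = 134044.

134044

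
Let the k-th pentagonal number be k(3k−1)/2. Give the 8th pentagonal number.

The 8th pentagonal number is n(3n−1)/2 with n = 8.
8·(3·8 − 1)/2 = 8·23/2 = 92.

92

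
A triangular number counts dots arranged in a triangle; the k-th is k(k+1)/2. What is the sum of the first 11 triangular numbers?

286

Σ i(i+1)/2 = (Σi² + Σi) / 2 over i = 1..11.
Σi = 66 and Σi² = 506.
(1·506 + 1·66) / 2 = 572/2 = 286.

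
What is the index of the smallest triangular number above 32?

Solve n(n+1)/2 > 32 for integer n.
The largest n with value ≤ 32 is 7 (since 28 ≤ 32 < 36), so the first above is n = 8, value 36.

8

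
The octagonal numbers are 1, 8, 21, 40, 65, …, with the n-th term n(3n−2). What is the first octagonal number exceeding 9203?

Solve n(3n−2) > 9203 for integer n.
The largest n with value ≤ 9203 is 55 (since 8965 ≤ 9203 < 9296), so the first above is n = 56, value 9296.

9296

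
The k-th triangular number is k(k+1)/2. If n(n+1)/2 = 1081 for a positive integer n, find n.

46

Set n(n+1)/2 = 1081, giving n² + n − 2162 = 0.
So n = (-1 + 93) / 2 = 92/2 = 46.
Check: 46·47/2 = 1081. ✓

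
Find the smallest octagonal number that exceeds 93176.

93633

Solve n(3n−2) > 93176 for integer n.
The largest n with value ≤ 93176 is 176 (since 92576 ≤ 93176 < 93633), so the first above is n = 177, value 93633.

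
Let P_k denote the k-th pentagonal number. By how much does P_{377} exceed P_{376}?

1129

Consecutive pentagonal numbers differ by 3n − 2: here 3·377 − 2 = 1129.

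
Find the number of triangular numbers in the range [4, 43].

6

The n-th triangular number is n(n+1)/2.
Smallest index with value ≥ 4: n = 3 (giving 6).
Largest index with value ≤ 43: n = 8 (giving 36).
Indices 3 through 8: 6 terms.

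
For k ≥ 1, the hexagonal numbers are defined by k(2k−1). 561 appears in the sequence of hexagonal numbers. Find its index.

Set n(2n−1) = 561, giving 2n² − n − 561 = 0.
So n = (1 + 67) / 4 = 68/4 = 17.

17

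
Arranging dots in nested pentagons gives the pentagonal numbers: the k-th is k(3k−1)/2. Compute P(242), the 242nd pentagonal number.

87725

The 242nd pentagonal number is n(3n−1)/2 with n = 242.
242·(3·242 − 1)/2 = 242·725/2 = 87725.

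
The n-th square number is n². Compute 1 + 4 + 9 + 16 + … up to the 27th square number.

6930

Σ_{i=1}^{27} i² = 27·28·55/6 = 6930.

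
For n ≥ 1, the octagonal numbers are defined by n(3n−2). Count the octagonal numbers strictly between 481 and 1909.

12

The n-th octagonal number is n(3n−2).
Smallest index with value > 481: n = 14 (giving 560).
Largest index with value < 1909: n = 25 (giving 1825).
Indices 14 through 25: 12 terms.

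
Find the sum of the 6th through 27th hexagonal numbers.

Σ i(2i−1) = 2Σi² − Σi over i = 6..27.
Σi = 378 − 15 = 363 and Σi² = 6930 − 55 = 6875.
2·6875 − 1·363 = 13387.

13387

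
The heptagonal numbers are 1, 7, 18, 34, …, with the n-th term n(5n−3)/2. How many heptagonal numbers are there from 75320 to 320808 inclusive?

185

The n-th heptagonal number is n(5n−3)/2.
Smallest index with value ≥ 75320: n = 174 (giving 75429).
Largest index with value ≤ 320808: n = 358 (giving 319873).
Indices 174 through 358: 185 terms.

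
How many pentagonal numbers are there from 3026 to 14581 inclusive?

53

The n-th pentagonal number is n(3n−1)/2.
Smallest index with value ≥ 3026: n = 46 (giving 3151).
Largest index with value ≤ 14581: n = 98 (giving 14357).
Indices 46 through 98: 53 terms.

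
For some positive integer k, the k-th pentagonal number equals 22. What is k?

Set n(3n−1)/2 = 22, giving 3n² − n − 44 = 0.
The discriminant is 1 + 24·22 = 529, and √529 = 23.
So n = (1 + 23) / 6 = 24/6 = 4.

4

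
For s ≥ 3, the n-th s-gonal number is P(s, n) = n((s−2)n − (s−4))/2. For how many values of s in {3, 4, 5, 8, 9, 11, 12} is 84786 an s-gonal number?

s = 3: P(3, 411) = 84666 and P(3, 412) = 85078; 84786 is not s-gonal.
s = 4: P(4, 291) = 84681 and P(4, 292) = 85264; 84786 is not s-gonal.
s = 5: P(5, 237) = 84135 and P(5, 238) = 84847; 84786 is not s-gonal.
s = 8: P(8, 168) = 84336 and P(8, 169) = 85345; 84786 is not s-gonal.
s = 9: P(9, 156) = 84786. ✓
s = 11: P(11, 137) = 83981 and P(11, 138) = 85215; 84786 is not s-gonal.
s = 12: P(12, 130) = 83980 and P(12, 131) = 85281; 84786 is not s-gonal.
Hits: s ∈ {9} → 1.

1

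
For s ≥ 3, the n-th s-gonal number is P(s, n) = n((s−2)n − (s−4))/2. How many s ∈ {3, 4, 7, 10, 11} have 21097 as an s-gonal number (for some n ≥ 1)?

1

s = 3: P(3, 204) = 20910 and P(3, 205) = 21115; 21097 is not s-gonal.
s = 4: P(4, 145) = 21025 and P(4, 146) = 21316; 21097 is not s-gonal.
s = 7: P(7, 92) = 21022 and P(7, 93) = 21483; 21097 is not s-gonal.
s = 10: P(10, 73) = 21097. ✓
s = 11: P(11, 68) = 20570 and P(11, 69) = 21183; 21097 is not s-gonal.
Hits: s ∈ {10} → 1.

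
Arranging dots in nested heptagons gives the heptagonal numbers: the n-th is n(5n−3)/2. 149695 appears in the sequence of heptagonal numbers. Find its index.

Set n(5n−3)/2 = 149695, giving 5n² − 3n − 299390 = 0.
So n = (3 + 2447) / 10 = 2450/10 = 245.
Check: 245·(5·245 − 3)/2 = 149695. ✓

245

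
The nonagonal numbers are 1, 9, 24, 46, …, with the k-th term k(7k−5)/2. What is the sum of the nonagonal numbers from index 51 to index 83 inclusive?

523424

Σ i(7i−5)/2 = (7Σi² − 5Σi) / 2 over i = 51..83.
Σi = 3486 − 1275 = 2211 and Σi² = 194054 − 42925 = 151129.
(7·151129 − 5·2211) / 2 = 1046848/2 = 523424.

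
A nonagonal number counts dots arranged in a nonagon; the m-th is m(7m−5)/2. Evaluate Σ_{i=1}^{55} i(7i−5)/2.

195580

Σ i(7i−5)/2 = (7Σi² − 5Σi) / 2 over i = 1..55.
Σi = 1540 and Σi² = 56980.
(7·56980 − 5·1540) / 2 = 391160/2 = 195580.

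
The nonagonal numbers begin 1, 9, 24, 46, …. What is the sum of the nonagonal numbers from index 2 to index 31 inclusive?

Σ i(7i−5)/2 = (7Σi² − 5Σi) / 2 over i = 2..31.
Σi = 496 − 1 = 495 and Σi² = 10416 − 1 = 10415.
(7·10415 − 5·495) / 2 = 70430/2 = 35215.

35215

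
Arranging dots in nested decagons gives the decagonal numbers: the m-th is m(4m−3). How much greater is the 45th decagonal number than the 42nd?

45·(4·45 − 3) = 7965 and 42·(4·42 − 3) = 6930.
Difference: 7965 − 6930 = 1035.

1035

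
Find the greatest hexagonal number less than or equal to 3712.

3655

Solve n(2n−1) ≤ 3712 for integer n.
n = 43 gives 3655 ≤ 3712, while n = 44 gives 3828 > 3712; so the answer is 3655.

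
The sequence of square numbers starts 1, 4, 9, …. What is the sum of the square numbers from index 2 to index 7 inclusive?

139

Σ_{i=2}^{7} i² = 140 − 1 = 139.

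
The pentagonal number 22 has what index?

4

Set n(3n−1)/2 = 22, giving 3n² − n − 44 = 0.
So n = (1 + 23) / 6 = 24/6 = 4.
Check: 4·(3·4 − 1)/2 = 22. ✓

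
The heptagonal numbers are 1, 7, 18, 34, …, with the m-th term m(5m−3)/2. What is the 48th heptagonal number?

5688

48·(5·48 − 3)/2 = 48·237/2 = 5688.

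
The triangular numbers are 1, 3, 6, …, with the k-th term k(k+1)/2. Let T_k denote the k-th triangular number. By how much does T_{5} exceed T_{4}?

Consecutive triangular numbers differ by n: T_{5} − T_{4} = 5.

5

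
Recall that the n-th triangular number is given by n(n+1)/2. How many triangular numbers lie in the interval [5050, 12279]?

57

The n-th triangular number is n(n+1)/2.
Smallest index with value ≥ 5050: n = 100 (giving 5050).
Largest index with value ≤ 12279: n = 156 (giving 12246).
Indices 100 through 156: 57 terms.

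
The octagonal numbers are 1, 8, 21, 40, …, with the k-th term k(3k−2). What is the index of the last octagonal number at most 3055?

32

Solve n(3n−2) ≤ 3055 for integer n.
n = 32 gives 3008 ≤ 3055, while n = 33 gives 3201 > 3055; so the answer is index 32.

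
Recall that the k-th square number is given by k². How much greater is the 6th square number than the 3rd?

6² = 36 and 3² = 9.
Difference: 36 − 9 = 27.

27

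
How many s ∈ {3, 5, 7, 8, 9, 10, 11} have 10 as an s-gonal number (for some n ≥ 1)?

s = 3: P(3, 4) = 10. ✓
s = 5: P(5, 2) = 5 and P(5, 3) = 12; 10 is not s-gonal.
s = 7: P(7, 2) = 7 and P(7, 3) = 18; 10 is not s-gonal.
s = 8: P(8, 2) = 8 and P(8, 3) = 21; 10 is not s-gonal.
s = 9: P(9, 2) = 9 and P(9, 3) = 24; 10 is not s-gonal.
s = 10: P(10, 2) = 10. ✓
s = 11: P(11, 1) = 1 and P(11, 2) = 11; 10 is not s-gonal.
Hits: s ∈ {3, 10} → 2.

2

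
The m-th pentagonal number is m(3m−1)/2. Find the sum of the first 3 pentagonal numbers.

18

Σ i(3i−1)/2 = (3Σi² − Σi) / 2 over i = 1..3.
Σi = 6 and Σi² = 14.
(3·14 − 1·6) / 2 = 36/2 = 18.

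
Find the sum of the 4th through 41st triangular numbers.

Σ i(i+1)/2 = (Σi² + Σi) / 2 over i = 4..41.
Σi = 861 − 6 = 855 and Σi² = 23821 − 14 = 23807.
(1·23807 + 1·855) / 2 = 24662/2 = 12331.

12331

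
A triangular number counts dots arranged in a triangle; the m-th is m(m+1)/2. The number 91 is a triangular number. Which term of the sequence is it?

13

Set n(n+1)/2 = 91, giving n² + n − 182 = 0.
The discriminant is 1 + 8·91 = 729, and √729 = 27.
So n = (-1 + 27) / 2 = 26/2 = 13.
Check: 13·14/2 = 91. ✓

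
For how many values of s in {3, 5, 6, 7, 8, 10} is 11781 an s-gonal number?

3

s = 3: P(3, 153) = 11781. ✓
s = 5: P(5, 88) = 11572 and P(5, 89) = 11837; 11781 is not s-gonal.
s = 6: P(6, 77) = 11781. ✓
s = 7: P(7, 68) = 11458 and P(7, 69) = 11799; 11781 is not s-gonal.
s = 8: P(8, 63) = 11781. ✓
s = 10: P(10, 54) = 11502 and P(10, 55) = 11935; 11781 is not s-gonal.
Hits: s ∈ {3, 6, 8} → 3.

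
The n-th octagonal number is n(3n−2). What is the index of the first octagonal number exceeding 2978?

32

Solve n(3n−2) > 2978 for integer n.
The largest n with value ≤ 2978 is 31 (since 2821 ≤ 2978 < 3008), so the first above is n = 32, value 3008.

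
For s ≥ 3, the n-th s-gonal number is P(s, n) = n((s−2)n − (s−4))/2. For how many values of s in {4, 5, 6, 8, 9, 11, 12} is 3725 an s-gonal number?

s = 4: P(4, 61) = 3721 and P(4, 62) = 3844; 3725 is not s-gonal.
s = 5: P(5, 50) = 3725. ✓
s = 6: P(6, 43) = 3655 and P(6, 44) = 3828; 3725 is not s-gonal.
s = 8: P(8, 35) = 3605 and P(8, 36) = 3816; 3725 is not s-gonal.
s = 9: P(9, 32) = 3504 and P(9, 33) = 3729; 3725 is not s-gonal.
s = 11: P(11, 29) = 3683 and P(11, 30) = 3945; 3725 is not s-gonal.
s = 12: P(12, 27) = 3537 and P(12, 28) = 3808; 3725 is not s-gonal.
Hits: s ∈ {5} → 1.

1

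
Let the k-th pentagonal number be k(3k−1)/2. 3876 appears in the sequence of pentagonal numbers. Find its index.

51

Set n(3n−1)/2 = 3876, giving 3n² − n − 7752 = 0.
So n = (1 + 305) / 6 = 306/6 = 51.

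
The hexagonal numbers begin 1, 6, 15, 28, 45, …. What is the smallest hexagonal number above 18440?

Solve n(2n−1) > 18440 for integer n.
The largest n with value ≤ 18440 is 96 (since 18336 ≤ 18440 < 18721), so the first above is n = 97, value 18721.

18721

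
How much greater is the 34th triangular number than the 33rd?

34

Consecutive triangular numbers differ by n: T_{34} − T_{33} = 34.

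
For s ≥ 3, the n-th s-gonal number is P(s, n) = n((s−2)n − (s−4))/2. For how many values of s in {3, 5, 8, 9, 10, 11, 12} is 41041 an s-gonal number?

2

s = 3: P(3, 286) = 41041. ✓
s = 5: P(5, 165) = 40755 and P(5, 166) = 41251; 41041 is not s-gonal.
s = 8: P(8, 117) = 40833 and P(8, 118) = 41536; 41041 is not s-gonal.
s = 9: P(9, 108) = 40554 and P(9, 109) = 41311; 41041 is not s-gonal.
s = 10: P(10, 101) = 40501 and P(10, 102) = 41310; 41041 is not s-gonal.
s = 11: P(11, 95) = 40280 and P(11, 96) = 41136; 41041 is not s-gonal.
s = 12: P(12, 91) = 41041. ✓
Hits: s ∈ {3, 12} → 2.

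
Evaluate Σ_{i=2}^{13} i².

818

Σ_{i=2}^{13} i² = 819 − 1 = 818.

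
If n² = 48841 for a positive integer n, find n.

We need n² = 48841, so n = √48841 = 221.

221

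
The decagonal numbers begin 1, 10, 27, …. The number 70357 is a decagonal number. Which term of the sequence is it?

Set n(4n−3) = 70357, giving 4n² − 3n − 70357 = 0.
The discriminant is 9 + 16·70357 = 1125721, and √1125721 = 1061.
So n = (3 + 1061) / 8 = 1064/8 = 133.

133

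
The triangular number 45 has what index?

Set n(n+1)/2 = 45, giving n² + n − 90 = 0.
The discriminant is 1 + 8·45 = 361, and √361 = 19.
So n = (-1 + 19) / 2 = 18/2 = 9.
Check: 9·10/2 = 45. ✓

9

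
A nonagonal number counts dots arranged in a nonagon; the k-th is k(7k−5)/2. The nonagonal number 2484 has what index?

27

Set n(7n−5)/2 = 2484, giving 7n² − 5n − 4968 = 0.
So n = (5 + 373) / 14 = 378/14 = 27.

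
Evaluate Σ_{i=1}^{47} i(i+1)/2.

Σ i(i+1)/2 = (Σi² + Σi) / 2 over i = 1..47.
Σi = 1128 and Σi² = 35720.
(1·35720 + 1·1128) / 2 = 36848/2 = 18424.

18424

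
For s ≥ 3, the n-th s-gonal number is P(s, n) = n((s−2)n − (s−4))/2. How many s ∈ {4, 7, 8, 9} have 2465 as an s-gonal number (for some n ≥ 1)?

s = 4: P(4, 49) = 2401 and P(4, 50) = 2500; 2465 is not s-gonal.
s = 7: P(7, 31) = 2356 and P(7, 32) = 2512; 2465 is not s-gonal.
s = 8: P(8, 29) = 2465. ✓
s = 9: P(9, 26) = 2301 and P(9, 27) = 2484; 2465 is not s-gonal.
Hits: s ∈ {8} → 1.

1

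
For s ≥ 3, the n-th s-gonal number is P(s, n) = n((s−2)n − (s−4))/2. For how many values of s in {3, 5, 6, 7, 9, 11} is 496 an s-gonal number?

s = 3: P(3, 31) = 496. ✓
s = 5: P(5, 18) = 477 and P(5, 19) = 532; 496 is not s-gonal.
s = 6: P(6, 16) = 496. ✓
s = 7: P(7, 14) = 469 and P(7, 15) = 540; 496 is not s-gonal.
s = 9: P(9, 12) = 474 and P(9, 13) = 559; 496 is not s-gonal.
s = 11: P(11, 10) = 415 and P(11, 11) = 506; 496 is not s-gonal.
Hits: s ∈ {3, 6} → 2.

2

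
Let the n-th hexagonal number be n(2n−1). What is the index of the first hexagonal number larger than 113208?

Solve n(2n−1) > 113208 for integer n.
The largest n with value ≤ 113208 is 238 (since 113050 ≤ 113208 < 114003), so the first above is n = 239, value 114003.

239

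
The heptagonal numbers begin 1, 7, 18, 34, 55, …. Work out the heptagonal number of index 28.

The 28th heptagonal number is n(5n−3)/2 with n = 28.
28·(5·28 − 3)/2 = 28·137/2 = 1918.

1918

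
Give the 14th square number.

196

14² = 196.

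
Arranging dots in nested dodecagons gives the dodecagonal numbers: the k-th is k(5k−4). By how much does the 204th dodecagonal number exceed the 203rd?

Consecutive dodecagonal numbers differ by 10n − 9: here 10·204 − 9 = 2031.

2031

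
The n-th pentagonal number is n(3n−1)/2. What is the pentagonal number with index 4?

The 4th pentagonal number is n(3n−1)/2 with n = 4.
4·(3·4 − 1)/2 = 4·11/2 = 22.

22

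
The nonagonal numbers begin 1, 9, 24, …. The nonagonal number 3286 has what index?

Set n(7n−5)/2 = 3286, giving 7n² − 5n − 6572 = 0.
The discriminant is 25 + 56·3286 = 184041, and √184041 = 429.
So n = (5 + 429) / 14 = 434/14 = 31.
Check: 31·(7·31 − 5)/2 = 3286. ✓

31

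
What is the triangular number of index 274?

The 274th triangular number is n(n+1)/2 with n = 274.
274·275/2 = 75350/2 = 37675.

37675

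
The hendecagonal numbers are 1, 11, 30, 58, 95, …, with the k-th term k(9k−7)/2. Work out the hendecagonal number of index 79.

27808

The 79th hendecagonal number is n(9n−7)/2 with n = 79.
79·(9·79 − 7)/2 = 79·704/2 = 79·352 = 27808.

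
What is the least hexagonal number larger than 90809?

91378

Solve n(2n−1) > 90809 for integer n.
The largest n with value ≤ 90809 is 213 (since 90525 ≤ 90809 < 91378), so the first above is n = 214, value 91378.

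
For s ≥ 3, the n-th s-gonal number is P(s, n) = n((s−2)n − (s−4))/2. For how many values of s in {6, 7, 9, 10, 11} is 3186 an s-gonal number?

s = 6: P(6, 40) = 3160 and P(6, 41) = 3321; 3186 is not s-gonal.
s = 7: P(7, 36) = 3186. ✓
s = 9: P(9, 30) = 3075 and P(9, 31) = 3286; 3186 is not s-gonal.
s = 10: P(10, 28) = 3052 and P(10, 29) = 3277; 3186 is not s-gonal.
s = 11: P(11, 27) = 3186. ✓
Hits: s ∈ {7, 11} → 2.

2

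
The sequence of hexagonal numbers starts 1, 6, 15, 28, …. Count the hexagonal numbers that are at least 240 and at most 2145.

The n-th hexagonal number is n(2n−1).
Smallest index with value ≥ 240: n = 12 (giving 276).
Largest index with value ≤ 2145: n = 33 (giving 2145).
Indices 12 through 33: 22 terms.

22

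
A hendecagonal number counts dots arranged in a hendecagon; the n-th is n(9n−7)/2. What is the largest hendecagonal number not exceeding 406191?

403950

Solve n(9n−7)/2 ≤ 406191 for integer n.
n = 300 gives 403950 ≤ 406191, while n = 301 gives 406651 > 406191; so the answer is 403950.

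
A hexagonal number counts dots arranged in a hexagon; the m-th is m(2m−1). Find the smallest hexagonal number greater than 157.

190

Solve n(2n−1) > 157 for integer n.
The largest n with value ≤ 157 is 9 (since 153 ≤ 157 < 190), so the first above is n = 10, value 190.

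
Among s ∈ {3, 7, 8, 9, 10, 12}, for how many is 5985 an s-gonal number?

2

s = 3: P(3, 108) = 5886 and P(3, 109) = 5995; 5985 is not s-gonal.
s = 7: P(7, 49) = 5929 and P(7, 50) = 6175; 5985 is not s-gonal.
s = 8: P(8, 45) = 5985. ✓
s = 9: P(9, 41) = 5781 and P(9, 42) = 6069; 5985 is not s-gonal.
s = 10: P(10, 39) = 5967 and P(10, 40) = 6280; 5985 is not s-gonal.
s = 12: P(12, 35) = 5985. ✓
Hits: s ∈ {8, 12} → 2.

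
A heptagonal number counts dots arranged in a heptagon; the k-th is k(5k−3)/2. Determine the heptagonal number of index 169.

The 169th heptagonal number is n(5n−3)/2 with n = 169.
169·(5·169 − 3)/2 = 169·842/2 = 169·421 = 71149.

71149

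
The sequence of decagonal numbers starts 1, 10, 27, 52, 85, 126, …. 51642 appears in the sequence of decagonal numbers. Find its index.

Set n(4n−3) = 51642, giving 4n² − 3n − 51642 = 0.
The discriminant is 9 + 16·51642 = 826281, and √826281 = 909.
So n = (3 + 909) / 8 = 912/8 = 114.
Check: 114·(4·114 − 3) = 51642. ✓

114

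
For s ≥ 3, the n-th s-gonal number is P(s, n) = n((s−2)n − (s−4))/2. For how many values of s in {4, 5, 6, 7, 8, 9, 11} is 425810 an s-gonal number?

s = 4: P(4, 652) = 425104 and P(4, 653) = 426409; 425810 is not s-gonal.
s = 5: P(5, 532) = 424270 and P(5, 533) = 425867; 425810 is not s-gonal.
s = 6: P(6, 461) = 424581 and P(6, 462) = 426426; 425810 is not s-gonal.
s = 7: P(7, 413) = 425803 and P(7, 414) = 427869; 425810 is not s-gonal.
s = 8: P(8, 377) = 425633 and P(8, 378) = 427896; 425810 is not s-gonal.
s = 9: P(9, 349) = 425431 and P(9, 350) = 427875; 425810 is not s-gonal.
s = 11: P(11, 308) = 425810. ✓
Hits: s ∈ {11} → 1.

1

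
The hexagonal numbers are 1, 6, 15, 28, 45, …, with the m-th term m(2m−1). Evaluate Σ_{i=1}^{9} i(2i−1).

Σ i(2i−1) = 2Σi² − Σi over i = 1..9.
Σi = 45 and Σi² = 285.
2·285 − 1·45 = 525.

525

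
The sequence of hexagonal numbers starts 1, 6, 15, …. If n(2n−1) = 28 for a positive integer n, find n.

Set n(2n−1) = 28, giving 2n² − n − 28 = 0.
The discriminant is 1 + 8·28 = 225, and √225 = 15.
So n = (1 + 15) / 4 = 16/4 = 4.

4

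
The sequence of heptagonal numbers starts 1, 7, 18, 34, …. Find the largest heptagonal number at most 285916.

Solve n(5n−3)/2 ≤ 285916 for integer n.
n = 338 gives 285103 ≤ 285916, while n = 339 gives 286794 > 285916; so the answer is 285103.

285103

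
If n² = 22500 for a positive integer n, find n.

150

We need n² = 22500, so n = √22500 = 150.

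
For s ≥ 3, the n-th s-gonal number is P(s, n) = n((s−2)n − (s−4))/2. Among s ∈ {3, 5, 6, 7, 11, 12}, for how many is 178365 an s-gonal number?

s = 3: P(3, 596) = 177906 and P(3, 597) = 178503; 178365 is not s-gonal.
s = 5: P(5, 345) = 178365. ✓
s = 6: P(6, 298) = 177310 and P(6, 299) = 178503; 178365 is not s-gonal.
s = 7: P(7, 267) = 177822 and P(7, 268) = 179158; 178365 is not s-gonal.
s = 11: P(11, 199) = 177508 and P(11, 200) = 179300; 178365 is not s-gonal.
s = 12: P(12, 189) = 177849 and P(12, 190) = 179740; 178365 is not s-gonal.
Hits: s ∈ {5} → 1.

1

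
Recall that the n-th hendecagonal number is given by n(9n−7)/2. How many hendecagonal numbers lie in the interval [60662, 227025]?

109

The n-th hendecagonal number is n(9n−7)/2.
Smallest index with value ≥ 60662: n = 117 (giving 61191).
Largest index with value ≤ 227025: n = 225 (giving 227025).
Indices 117 through 225: 109 terms.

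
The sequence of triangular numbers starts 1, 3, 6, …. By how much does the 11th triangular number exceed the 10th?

11

Consecutive triangular numbers differ by n: T_{11} − T_{10} = 11.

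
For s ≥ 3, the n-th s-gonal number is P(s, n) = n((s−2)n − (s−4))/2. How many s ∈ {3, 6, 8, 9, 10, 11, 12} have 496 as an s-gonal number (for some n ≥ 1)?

2

s = 3: P(3, 31) = 496. ✓
s = 6: P(6, 16) = 496. ✓
s = 8: P(8, 13) = 481 and P(8, 14) = 560; 496 is not s-gonal.
s = 9: P(9, 12) = 474 and P(9, 13) = 559; 496 is not s-gonal.
s = 10: P(10, 11) = 451 and P(10, 12) = 540; 496 is not s-gonal.
s = 11: P(11, 10) = 415 and P(11, 11) = 506; 496 is not s-gonal.
s = 12: P(12, 10) = 460 and P(12, 11) = 561; 496 is not s-gonal.
Hits: s ∈ {3, 6} → 2.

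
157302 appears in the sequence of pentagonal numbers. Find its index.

Set n(3n−1)/2 = 157302, giving 3n² − n − 314604 = 0.
The discriminant is 1 + 24·157302 = 3775249, and √3775249 = 1943.
So n = (1 + 1943) / 6 = 1944/6 = 324.

324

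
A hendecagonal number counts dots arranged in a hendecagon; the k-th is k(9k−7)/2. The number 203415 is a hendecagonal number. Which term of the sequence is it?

Set n(9n−7)/2 = 203415, giving 9n² − 7n − 406830 = 0.
The discriminant is 49 + 72·203415 = 14645929, and √14645929 = 3827.
So n = (7 + 3827) / 18 = 3834/18 = 213.

213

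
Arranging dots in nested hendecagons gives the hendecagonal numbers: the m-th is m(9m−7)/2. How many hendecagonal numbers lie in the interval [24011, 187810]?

131

The n-th hendecagonal number is n(9n−7)/2.
Smallest index with value ≥ 24011: n = 74 (giving 24383).
Largest index with value ≤ 187810: n = 204 (giving 186558).
Indices 74 through 204: 131 terms.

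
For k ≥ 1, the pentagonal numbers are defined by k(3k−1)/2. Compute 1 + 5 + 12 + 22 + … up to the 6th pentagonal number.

126

Σ i(3i−1)/2 = (3Σi² − Σi) / 2 over i = 1..6.
Σi = 21 and Σi² = 91.
(3·91 − 1·21) / 2 = 252/2 = 126.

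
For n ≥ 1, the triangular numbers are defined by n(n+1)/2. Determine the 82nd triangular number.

The 82nd triangular number is n(n+1)/2 with n = 82.
82·83/2 = 6806/2 = 3403.

3403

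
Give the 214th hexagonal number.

91378

214·(2·214 − 1) = 214·427 = 91378.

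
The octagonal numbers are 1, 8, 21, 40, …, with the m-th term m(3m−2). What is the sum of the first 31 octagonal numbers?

30256

Σ i(3i−2) = 3Σi² − 2Σi over i = 1..31.
Σi = 496 and Σi² = 10416.
3·10416 − 2·496 = 30256.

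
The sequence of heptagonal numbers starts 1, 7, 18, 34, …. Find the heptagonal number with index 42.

42·(5·42 − 3)/2 = 42·207/2 = 4347.

4347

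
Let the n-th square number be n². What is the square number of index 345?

The 345th square number is n² with n = 345.
345² = 119025.

119025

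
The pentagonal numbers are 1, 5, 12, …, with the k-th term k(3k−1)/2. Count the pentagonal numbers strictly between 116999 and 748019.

The n-th pentagonal number is n(3n−1)/2.
Smallest index with value > 116999: n = 280 (giving 117460).
Largest index with value < 748019: n = 706 (giving 747301).
Indices 280 through 706: 427 terms.

427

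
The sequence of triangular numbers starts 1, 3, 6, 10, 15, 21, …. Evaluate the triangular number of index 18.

18·19/2 = 342/2 = 171.

171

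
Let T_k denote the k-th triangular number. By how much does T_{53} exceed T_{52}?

Consecutive triangular numbers differ by n: T_{53} − T_{52} = 53.

53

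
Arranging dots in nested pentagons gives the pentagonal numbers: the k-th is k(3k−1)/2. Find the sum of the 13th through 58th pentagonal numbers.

98302

Σ i(3i−1)/2 = (3Σi² − Σi) / 2 over i = 13..58.
Σi = 1711 − 78 = 1633 and Σi² = 66729 − 650 = 66079.
(3·66079 − 1·1633) / 2 = 196604/2 = 98302.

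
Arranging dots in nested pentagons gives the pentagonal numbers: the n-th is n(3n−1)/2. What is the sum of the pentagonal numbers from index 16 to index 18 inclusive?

1278

Σ i(3i−1)/2 = (3Σi² − Σi) / 2 over i = 16..18.
Σi = 171 − 120 = 51 and Σi² = 2109 − 1240 = 869.
(3·869 − 1·51) / 2 = 2556/2 = 1278.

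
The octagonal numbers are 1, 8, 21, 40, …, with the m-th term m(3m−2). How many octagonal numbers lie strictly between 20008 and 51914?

The n-th octagonal number is n(3n−2).
Smallest index with value > 20008: n = 83 (giving 20501).
Largest index with value < 51914: n = 131 (giving 51221).
Indices 83 through 131: 49 terms.

49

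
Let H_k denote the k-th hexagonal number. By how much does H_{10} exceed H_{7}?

10·(2·10 − 1) = 190 and 7·(2·7 − 1) = 91.
Difference: 190 − 91 = 99.

99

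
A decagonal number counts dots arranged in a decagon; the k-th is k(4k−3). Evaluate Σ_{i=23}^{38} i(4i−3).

59432

Σ i(4i−3) = 4Σi² − 3Σi over i = 23..38.
Σi = 741 − 253 = 488 and Σi² = 19019 − 3795 = 15224.
4·15224 − 3·488 = 59432.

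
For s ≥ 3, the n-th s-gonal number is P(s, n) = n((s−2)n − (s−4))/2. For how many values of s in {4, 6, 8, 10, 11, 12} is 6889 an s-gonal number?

s = 4: P(4, 83) = 6889. ✓
s = 6: P(6, 58) = 6670 and P(6, 59) = 6903; 6889 is not s-gonal.
s = 8: P(8, 48) = 6816 and P(8, 49) = 7105; 6889 is not s-gonal.
s = 10: P(10, 41) = 6601 and P(10, 42) = 6930; 6889 is not s-gonal.
s = 11: P(11, 39) = 6708 and P(11, 40) = 7060; 6889 is not s-gonal.
s = 12: P(12, 37) = 6697 and P(12, 38) = 7068; 6889 is not s-gonal.
Hits: s ∈ {4} → 1.

1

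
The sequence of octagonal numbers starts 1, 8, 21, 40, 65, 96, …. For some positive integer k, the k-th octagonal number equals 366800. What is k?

Set n(3n−2) = 366800, giving 3n² − 2n − 366800 = 0.
So n = (2 + 2098) / 6 = 2100/6 = 350.

350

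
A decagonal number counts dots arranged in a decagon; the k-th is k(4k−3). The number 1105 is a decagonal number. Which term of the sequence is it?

Set n(4n−3) = 1105, giving 4n² − 3n − 1105 = 0.
So n = (3 + 133) / 8 = 136/8 = 17.

17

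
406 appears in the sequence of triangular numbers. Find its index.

Set n(n+1)/2 = 406, giving n² + n − 812 = 0.
So n = (-1 + 57) / 2 = 56/2 = 28.
Check: 28·29/2 = 406. ✓

28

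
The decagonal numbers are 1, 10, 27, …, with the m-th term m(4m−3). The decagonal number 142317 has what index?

189

Set n(4n−3) = 142317, giving 4n² − 3n − 142317 = 0.
The discriminant is 9 + 16·142317 = 2277081, and √2277081 = 1509.
So n = (3 + 1509) / 8 = 1512/8 = 189.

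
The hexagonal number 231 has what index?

Set n(2n−1) = 231, giving 2n² − n − 231 = 0.
So n = (1 + 43) / 4 = 44/4 = 11.

11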